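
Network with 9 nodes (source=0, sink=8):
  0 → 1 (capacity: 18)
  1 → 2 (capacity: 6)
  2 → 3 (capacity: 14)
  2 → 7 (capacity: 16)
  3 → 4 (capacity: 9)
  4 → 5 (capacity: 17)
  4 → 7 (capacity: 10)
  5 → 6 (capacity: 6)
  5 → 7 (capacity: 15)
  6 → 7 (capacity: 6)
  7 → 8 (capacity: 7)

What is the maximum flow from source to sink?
Maximum flow = 6

Max flow: 6

Flow assignment:
  0 → 1: 6/18
  1 → 2: 6/6
  2 → 7: 6/16
  7 → 8: 6/7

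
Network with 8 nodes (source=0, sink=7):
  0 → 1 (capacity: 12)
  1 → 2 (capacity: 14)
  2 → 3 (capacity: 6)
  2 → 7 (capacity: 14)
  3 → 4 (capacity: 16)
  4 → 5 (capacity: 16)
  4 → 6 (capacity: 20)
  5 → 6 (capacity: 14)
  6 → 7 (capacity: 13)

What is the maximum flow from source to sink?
Maximum flow = 12

Max flow: 12

Flow assignment:
  0 → 1: 12/12
  1 → 2: 12/14
  2 → 7: 12/14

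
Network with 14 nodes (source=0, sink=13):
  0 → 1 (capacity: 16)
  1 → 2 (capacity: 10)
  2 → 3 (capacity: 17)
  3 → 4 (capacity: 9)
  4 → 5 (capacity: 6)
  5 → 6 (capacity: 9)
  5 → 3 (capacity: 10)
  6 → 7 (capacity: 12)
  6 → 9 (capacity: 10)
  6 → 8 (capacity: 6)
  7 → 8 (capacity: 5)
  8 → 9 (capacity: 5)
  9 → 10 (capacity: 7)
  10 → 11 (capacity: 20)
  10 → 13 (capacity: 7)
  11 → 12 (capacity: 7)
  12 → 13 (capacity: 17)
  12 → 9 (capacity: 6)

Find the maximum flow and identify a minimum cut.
Max flow = 6, Min cut edges: (4,5)

Maximum flow: 6
Minimum cut: (4,5)
Partition: S = [0, 1, 2, 3, 4], T = [5, 6, 7, 8, 9, 10, 11, 12, 13]

Max-flow min-cut theorem verified: both equal 6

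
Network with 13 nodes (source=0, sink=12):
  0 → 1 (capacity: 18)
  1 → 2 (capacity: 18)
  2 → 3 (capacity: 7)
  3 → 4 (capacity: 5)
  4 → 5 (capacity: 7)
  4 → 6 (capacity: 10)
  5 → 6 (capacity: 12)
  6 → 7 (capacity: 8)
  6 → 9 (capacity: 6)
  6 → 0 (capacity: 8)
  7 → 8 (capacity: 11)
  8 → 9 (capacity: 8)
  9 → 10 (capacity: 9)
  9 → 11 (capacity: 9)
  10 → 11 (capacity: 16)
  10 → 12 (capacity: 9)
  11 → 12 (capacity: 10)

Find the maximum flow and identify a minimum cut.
Max flow = 5, Min cut edges: (3,4)

Maximum flow: 5
Minimum cut: (3,4)
Partition: S = [0, 1, 2, 3], T = [4, 5, 6, 7, 8, 9, 10, 11, 12]

Max-flow min-cut theorem verified: both equal 5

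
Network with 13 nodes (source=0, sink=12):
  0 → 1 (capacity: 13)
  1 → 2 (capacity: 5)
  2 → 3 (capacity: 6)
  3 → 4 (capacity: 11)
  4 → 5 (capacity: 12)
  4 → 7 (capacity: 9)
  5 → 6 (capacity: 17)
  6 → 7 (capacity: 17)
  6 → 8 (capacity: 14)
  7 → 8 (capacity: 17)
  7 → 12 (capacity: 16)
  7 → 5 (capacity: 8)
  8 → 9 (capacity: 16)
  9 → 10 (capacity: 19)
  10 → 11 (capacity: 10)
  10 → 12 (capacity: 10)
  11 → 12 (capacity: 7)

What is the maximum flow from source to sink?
Maximum flow = 5

Max flow: 5

Flow assignment:
  0 → 1: 5/13
  1 → 2: 5/5
  2 → 3: 5/6
  3 → 4: 5/11
  4 → 7: 5/9
  7 → 12: 5/16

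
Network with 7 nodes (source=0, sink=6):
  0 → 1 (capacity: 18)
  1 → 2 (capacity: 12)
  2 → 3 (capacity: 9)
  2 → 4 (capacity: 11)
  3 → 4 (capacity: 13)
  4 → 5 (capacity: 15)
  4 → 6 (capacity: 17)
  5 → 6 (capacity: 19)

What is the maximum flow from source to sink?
Maximum flow = 12

Max flow: 12

Flow assignment:
  0 → 1: 12/18
  1 → 2: 12/12
  2 → 3: 1/9
  2 → 4: 11/11
  3 → 4: 1/13
  4 → 6: 12/17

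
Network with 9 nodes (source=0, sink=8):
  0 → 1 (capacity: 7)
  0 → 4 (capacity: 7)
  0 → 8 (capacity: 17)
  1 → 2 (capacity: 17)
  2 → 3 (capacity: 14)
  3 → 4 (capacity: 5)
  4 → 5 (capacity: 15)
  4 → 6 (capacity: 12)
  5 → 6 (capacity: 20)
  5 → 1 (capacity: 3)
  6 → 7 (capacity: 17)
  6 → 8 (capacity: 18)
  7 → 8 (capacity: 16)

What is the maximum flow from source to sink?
Maximum flow = 29

Max flow: 29

Flow assignment:
  0 → 1: 5/7
  0 → 4: 7/7
  0 → 8: 17/17
  1 → 2: 5/17
  2 → 3: 5/14
  3 → 4: 5/5
  4 → 6: 12/12
  6 → 8: 12/18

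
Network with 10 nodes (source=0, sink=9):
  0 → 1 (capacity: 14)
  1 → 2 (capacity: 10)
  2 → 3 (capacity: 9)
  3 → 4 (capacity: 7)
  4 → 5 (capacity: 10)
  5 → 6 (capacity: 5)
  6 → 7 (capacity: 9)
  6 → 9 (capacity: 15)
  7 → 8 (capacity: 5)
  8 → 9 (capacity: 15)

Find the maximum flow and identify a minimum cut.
Max flow = 5, Min cut edges: (5,6)

Maximum flow: 5
Minimum cut: (5,6)
Partition: S = [0, 1, 2, 3, 4, 5], T = [6, 7, 8, 9]

Max-flow min-cut theorem verified: both equal 5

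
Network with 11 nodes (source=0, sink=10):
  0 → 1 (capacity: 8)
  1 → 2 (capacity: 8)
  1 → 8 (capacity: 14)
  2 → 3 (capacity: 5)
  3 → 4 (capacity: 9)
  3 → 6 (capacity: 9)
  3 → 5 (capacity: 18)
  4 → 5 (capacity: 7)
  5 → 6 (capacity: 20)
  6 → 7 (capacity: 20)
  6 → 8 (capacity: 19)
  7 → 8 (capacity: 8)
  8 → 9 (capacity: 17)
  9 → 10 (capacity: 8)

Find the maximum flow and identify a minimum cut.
Max flow = 8, Min cut edges: (9,10)

Maximum flow: 8
Minimum cut: (9,10)
Partition: S = [0, 1, 2, 3, 4, 5, 6, 7, 8, 9], T = [10]

Max-flow min-cut theorem verified: both equal 8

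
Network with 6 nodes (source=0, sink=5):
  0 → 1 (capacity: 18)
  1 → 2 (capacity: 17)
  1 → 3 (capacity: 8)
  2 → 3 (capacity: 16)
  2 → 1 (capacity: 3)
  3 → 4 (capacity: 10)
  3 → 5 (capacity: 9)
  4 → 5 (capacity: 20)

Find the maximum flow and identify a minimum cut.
Max flow = 18, Min cut edges: (0,1)

Maximum flow: 18
Minimum cut: (0,1)
Partition: S = [0], T = [1, 2, 3, 4, 5]

Max-flow min-cut theorem verified: both equal 18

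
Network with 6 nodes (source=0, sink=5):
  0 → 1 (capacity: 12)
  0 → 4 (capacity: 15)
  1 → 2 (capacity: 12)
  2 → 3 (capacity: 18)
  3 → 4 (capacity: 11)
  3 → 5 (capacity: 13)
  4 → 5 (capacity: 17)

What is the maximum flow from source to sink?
Maximum flow = 27

Max flow: 27

Flow assignment:
  0 → 1: 12/12
  0 → 4: 15/15
  1 → 2: 12/12
  2 → 3: 12/18
  3 → 5: 12/13
  4 → 5: 15/17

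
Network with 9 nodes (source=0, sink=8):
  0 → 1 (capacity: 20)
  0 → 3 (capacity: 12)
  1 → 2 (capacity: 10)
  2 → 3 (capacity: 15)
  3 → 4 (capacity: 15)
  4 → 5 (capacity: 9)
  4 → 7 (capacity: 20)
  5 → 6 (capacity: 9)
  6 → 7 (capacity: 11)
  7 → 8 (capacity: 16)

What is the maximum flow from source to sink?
Maximum flow = 15

Max flow: 15

Flow assignment:
  0 → 1: 10/20
  0 → 3: 5/12
  1 → 2: 10/10
  2 → 3: 10/15
  3 → 4: 15/15
  4 → 7: 15/20
  7 → 8: 15/16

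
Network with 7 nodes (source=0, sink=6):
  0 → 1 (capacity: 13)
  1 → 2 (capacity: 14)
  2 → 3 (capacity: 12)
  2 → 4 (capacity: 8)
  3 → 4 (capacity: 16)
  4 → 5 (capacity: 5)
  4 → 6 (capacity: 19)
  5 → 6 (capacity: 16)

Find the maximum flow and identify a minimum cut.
Max flow = 13, Min cut edges: (0,1)

Maximum flow: 13
Minimum cut: (0,1)
Partition: S = [0], T = [1, 2, 3, 4, 5, 6]

Max-flow min-cut theorem verified: both equal 13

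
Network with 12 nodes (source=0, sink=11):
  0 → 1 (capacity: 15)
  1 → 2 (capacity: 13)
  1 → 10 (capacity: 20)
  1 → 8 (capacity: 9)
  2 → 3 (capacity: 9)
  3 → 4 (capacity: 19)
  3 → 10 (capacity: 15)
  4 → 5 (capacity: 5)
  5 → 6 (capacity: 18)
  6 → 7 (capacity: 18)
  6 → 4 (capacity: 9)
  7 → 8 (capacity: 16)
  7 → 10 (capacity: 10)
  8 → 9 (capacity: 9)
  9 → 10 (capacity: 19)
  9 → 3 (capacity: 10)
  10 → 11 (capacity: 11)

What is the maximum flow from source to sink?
Maximum flow = 11

Max flow: 11

Flow assignment:
  0 → 1: 11/15
  1 → 10: 11/20
  10 → 11: 11/11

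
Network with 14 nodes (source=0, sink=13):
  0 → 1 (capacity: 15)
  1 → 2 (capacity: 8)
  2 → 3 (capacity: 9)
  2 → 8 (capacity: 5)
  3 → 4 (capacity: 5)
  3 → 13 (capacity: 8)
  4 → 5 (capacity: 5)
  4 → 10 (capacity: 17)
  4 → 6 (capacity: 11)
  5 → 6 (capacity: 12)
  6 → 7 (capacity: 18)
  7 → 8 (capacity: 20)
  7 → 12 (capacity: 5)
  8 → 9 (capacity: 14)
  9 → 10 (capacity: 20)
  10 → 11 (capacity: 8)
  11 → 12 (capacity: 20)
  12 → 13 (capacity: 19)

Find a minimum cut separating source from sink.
Min cut value = 8, edges: (1,2)

Min cut value: 8
Partition: S = [0, 1], T = [2, 3, 4, 5, 6, 7, 8, 9, 10, 11, 12, 13]
Cut edges: (1,2)

By max-flow min-cut theorem, max flow = min cut = 8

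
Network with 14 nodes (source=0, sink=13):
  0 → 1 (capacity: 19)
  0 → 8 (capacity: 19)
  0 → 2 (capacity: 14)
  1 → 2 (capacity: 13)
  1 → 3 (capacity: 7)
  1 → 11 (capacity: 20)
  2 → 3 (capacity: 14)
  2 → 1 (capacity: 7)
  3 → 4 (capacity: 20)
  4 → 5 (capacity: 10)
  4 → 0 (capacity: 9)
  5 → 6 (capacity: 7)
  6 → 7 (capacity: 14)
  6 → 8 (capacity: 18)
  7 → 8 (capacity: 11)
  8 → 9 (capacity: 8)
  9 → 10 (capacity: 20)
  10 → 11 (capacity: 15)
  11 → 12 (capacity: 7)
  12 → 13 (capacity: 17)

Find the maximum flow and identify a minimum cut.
Max flow = 7, Min cut edges: (11,12)

Maximum flow: 7
Minimum cut: (11,12)
Partition: S = [0, 1, 2, 3, 4, 5, 6, 7, 8, 9, 10, 11], T = [12, 13]

Max-flow min-cut theorem verified: both equal 7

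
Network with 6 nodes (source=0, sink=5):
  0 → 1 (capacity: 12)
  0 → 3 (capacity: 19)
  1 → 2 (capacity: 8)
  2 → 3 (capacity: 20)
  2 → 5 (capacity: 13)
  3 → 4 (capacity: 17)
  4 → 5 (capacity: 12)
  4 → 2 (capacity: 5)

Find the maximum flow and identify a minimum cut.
Max flow = 25, Min cut edges: (2,5), (4,5)

Maximum flow: 25
Minimum cut: (2,5), (4,5)
Partition: S = [0, 1, 2, 3, 4], T = [5]

Max-flow min-cut theorem verified: both equal 25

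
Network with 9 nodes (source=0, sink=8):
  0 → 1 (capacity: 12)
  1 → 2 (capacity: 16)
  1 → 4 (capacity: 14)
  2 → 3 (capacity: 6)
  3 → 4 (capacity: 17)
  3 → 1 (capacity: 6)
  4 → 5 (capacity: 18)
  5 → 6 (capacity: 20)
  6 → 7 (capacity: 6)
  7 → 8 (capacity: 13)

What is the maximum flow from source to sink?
Maximum flow = 6

Max flow: 6

Flow assignment:
  0 → 1: 6/12
  1 → 4: 6/14
  4 → 5: 6/18
  5 → 6: 6/20
  6 → 7: 6/6
  7 → 8: 6/13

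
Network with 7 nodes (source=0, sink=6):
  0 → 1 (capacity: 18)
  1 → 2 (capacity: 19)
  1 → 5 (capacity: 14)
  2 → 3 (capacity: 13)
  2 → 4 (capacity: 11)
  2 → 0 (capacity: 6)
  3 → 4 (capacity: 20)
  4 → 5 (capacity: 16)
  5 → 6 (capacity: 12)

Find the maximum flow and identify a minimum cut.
Max flow = 12, Min cut edges: (5,6)

Maximum flow: 12
Minimum cut: (5,6)
Partition: S = [0, 1, 2, 3, 4, 5], T = [6]

Max-flow min-cut theorem verified: both equal 12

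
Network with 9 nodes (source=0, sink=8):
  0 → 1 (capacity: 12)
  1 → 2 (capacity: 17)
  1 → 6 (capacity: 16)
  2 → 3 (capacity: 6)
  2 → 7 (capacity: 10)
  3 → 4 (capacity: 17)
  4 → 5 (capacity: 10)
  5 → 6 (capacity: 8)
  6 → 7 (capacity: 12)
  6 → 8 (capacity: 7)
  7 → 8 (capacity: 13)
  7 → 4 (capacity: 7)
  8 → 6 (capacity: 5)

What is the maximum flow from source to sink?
Maximum flow = 12

Max flow: 12

Flow assignment:
  0 → 1: 12/12
  1 → 6: 12/16
  6 → 7: 5/12
  6 → 8: 7/7
  7 → 8: 5/13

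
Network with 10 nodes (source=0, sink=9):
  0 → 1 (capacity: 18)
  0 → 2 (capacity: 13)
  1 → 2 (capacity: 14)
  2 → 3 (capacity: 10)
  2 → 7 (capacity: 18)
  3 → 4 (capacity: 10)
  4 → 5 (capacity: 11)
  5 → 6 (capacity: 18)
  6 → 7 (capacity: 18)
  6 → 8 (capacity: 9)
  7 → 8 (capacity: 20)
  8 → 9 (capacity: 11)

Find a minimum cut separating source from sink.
Min cut value = 11, edges: (8,9)

Min cut value: 11
Partition: S = [0, 1, 2, 3, 4, 5, 6, 7, 8], T = [9]
Cut edges: (8,9)

By max-flow min-cut theorem, max flow = min cut = 11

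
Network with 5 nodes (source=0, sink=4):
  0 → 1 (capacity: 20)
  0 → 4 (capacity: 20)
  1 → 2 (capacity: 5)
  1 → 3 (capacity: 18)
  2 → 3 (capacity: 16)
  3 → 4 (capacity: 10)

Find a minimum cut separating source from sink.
Min cut value = 30, edges: (0,4), (3,4)

Min cut value: 30
Partition: S = [0, 1, 2, 3], T = [4]
Cut edges: (0,4), (3,4)

By max-flow min-cut theorem, max flow = min cut = 30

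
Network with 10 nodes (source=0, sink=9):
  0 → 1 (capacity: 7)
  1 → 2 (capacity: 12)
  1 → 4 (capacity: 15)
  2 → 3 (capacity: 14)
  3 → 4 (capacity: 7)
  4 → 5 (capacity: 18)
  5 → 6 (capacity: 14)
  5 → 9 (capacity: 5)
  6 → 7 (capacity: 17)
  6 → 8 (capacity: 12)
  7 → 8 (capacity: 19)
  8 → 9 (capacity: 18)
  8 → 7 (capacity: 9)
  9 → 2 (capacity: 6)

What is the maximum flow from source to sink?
Maximum flow = 7

Max flow: 7

Flow assignment:
  0 → 1: 7/7
  1 → 4: 7/15
  4 → 5: 7/18
  5 → 6: 2/14
  5 → 9: 5/5
  6 → 8: 2/12
  8 → 9: 2/18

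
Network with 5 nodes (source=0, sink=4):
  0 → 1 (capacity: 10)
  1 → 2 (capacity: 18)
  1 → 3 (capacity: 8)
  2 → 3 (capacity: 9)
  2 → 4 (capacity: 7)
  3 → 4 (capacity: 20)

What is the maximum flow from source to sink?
Maximum flow = 10

Max flow: 10

Flow assignment:
  0 → 1: 10/10
  1 → 2: 10/18
  2 → 3: 3/9
  2 → 4: 7/7
  3 → 4: 3/20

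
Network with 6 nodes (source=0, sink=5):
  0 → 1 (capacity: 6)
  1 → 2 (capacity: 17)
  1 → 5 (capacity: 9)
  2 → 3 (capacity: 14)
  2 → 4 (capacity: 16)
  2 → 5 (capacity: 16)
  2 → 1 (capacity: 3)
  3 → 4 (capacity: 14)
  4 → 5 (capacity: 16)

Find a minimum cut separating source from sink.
Min cut value = 6, edges: (0,1)

Min cut value: 6
Partition: S = [0], T = [1, 2, 3, 4, 5]
Cut edges: (0,1)

By max-flow min-cut theorem, max flow = min cut = 6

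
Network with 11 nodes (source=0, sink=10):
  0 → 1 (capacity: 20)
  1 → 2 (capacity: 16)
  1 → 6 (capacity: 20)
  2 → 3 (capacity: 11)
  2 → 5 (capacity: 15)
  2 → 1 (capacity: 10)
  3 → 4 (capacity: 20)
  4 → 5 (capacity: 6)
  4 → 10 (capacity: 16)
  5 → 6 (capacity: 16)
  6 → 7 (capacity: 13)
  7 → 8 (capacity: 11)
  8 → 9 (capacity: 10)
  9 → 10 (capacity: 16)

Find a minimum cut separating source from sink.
Min cut value = 20, edges: (0,1)

Min cut value: 20
Partition: S = [0], T = [1, 2, 3, 4, 5, 6, 7, 8, 9, 10]
Cut edges: (0,1)

By max-flow min-cut theorem, max flow = min cut = 20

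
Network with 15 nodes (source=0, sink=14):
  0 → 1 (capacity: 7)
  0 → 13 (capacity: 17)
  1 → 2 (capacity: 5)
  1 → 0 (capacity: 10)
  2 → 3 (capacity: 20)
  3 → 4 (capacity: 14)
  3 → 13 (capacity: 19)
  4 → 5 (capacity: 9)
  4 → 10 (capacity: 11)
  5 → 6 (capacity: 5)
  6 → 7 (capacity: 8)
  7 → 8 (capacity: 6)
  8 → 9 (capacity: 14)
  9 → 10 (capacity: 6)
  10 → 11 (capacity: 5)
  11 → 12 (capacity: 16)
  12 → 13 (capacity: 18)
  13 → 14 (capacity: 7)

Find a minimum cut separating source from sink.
Min cut value = 7, edges: (13,14)

Min cut value: 7
Partition: S = [0, 1, 2, 3, 4, 5, 6, 7, 8, 9, 10, 11, 12, 13], T = [14]
Cut edges: (13,14)

By max-flow min-cut theorem, max flow = min cut = 7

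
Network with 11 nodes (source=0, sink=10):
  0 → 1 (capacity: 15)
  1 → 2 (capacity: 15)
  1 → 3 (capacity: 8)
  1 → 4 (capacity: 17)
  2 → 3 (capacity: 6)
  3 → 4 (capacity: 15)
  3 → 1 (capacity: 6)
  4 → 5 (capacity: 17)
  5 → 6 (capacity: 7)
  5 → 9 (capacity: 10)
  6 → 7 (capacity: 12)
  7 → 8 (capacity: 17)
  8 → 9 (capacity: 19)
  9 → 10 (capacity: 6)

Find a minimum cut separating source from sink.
Min cut value = 6, edges: (9,10)

Min cut value: 6
Partition: S = [0, 1, 2, 3, 4, 5, 6, 7, 8, 9], T = [10]
Cut edges: (9,10)

By max-flow min-cut theorem, max flow = min cut = 6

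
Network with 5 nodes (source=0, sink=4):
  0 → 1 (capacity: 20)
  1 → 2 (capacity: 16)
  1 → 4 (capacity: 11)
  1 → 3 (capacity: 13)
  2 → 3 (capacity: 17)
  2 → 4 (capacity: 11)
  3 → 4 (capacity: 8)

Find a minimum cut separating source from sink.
Min cut value = 20, edges: (0,1)

Min cut value: 20
Partition: S = [0], T = [1, 2, 3, 4]
Cut edges: (0,1)

By max-flow min-cut theorem, max flow = min cut = 20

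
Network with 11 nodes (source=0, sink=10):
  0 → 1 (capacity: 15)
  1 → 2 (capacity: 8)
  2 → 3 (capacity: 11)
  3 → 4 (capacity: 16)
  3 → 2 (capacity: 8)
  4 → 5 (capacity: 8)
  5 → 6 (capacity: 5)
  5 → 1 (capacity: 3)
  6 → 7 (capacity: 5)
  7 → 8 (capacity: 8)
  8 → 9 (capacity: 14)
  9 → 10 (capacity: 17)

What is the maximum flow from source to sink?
Maximum flow = 5

Max flow: 5

Flow assignment:
  0 → 1: 5/15
  1 → 2: 8/8
  2 → 3: 8/11
  3 → 4: 8/16
  4 → 5: 8/8
  5 → 6: 5/5
  5 → 1: 3/3
  6 → 7: 5/5
  7 → 8: 5/8
  8 → 9: 5/14
  9 → 10: 5/17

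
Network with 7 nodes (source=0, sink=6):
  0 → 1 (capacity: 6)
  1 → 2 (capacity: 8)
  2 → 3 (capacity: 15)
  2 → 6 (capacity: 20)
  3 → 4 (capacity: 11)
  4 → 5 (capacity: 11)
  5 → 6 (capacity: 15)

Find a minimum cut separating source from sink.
Min cut value = 6, edges: (0,1)

Min cut value: 6
Partition: S = [0], T = [1, 2, 3, 4, 5, 6]
Cut edges: (0,1)

By max-flow min-cut theorem, max flow = min cut = 6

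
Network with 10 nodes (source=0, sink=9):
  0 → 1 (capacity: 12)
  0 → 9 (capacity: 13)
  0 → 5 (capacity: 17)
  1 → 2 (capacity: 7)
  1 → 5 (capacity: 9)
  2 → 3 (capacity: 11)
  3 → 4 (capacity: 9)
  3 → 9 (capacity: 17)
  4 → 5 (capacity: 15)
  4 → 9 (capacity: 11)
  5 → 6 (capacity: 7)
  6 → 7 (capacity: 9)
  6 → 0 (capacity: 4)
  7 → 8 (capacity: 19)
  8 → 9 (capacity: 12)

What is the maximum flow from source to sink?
Maximum flow = 27

Max flow: 27

Flow assignment:
  0 → 1: 7/12
  0 → 9: 13/13
  0 → 5: 7/17
  1 → 2: 7/7
  2 → 3: 7/11
  3 → 9: 7/17
  5 → 6: 7/7
  6 → 7: 7/9
  7 → 8: 7/19
  8 → 9: 7/12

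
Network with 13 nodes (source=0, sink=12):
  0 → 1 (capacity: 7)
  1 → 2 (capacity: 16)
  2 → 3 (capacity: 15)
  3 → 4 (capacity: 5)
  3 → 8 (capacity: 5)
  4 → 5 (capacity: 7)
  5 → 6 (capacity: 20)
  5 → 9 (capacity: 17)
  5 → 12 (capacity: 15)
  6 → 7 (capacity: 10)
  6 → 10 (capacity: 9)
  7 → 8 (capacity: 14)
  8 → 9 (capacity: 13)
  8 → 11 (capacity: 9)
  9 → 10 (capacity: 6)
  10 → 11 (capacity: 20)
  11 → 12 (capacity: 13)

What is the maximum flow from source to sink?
Maximum flow = 7

Max flow: 7

Flow assignment:
  0 → 1: 7/7
  1 → 2: 7/16
  2 → 3: 7/15
  3 → 4: 5/5
  3 → 8: 2/5
  4 → 5: 5/7
  5 → 12: 5/15
  8 → 11: 2/9
  11 → 12: 2/13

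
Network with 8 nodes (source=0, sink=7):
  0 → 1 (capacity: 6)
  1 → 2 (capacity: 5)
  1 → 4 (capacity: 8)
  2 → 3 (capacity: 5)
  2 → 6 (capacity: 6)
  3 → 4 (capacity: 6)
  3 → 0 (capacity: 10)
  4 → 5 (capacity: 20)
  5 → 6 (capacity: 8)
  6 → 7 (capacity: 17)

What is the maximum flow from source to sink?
Maximum flow = 6

Max flow: 6

Flow assignment:
  0 → 1: 6/6
  1 → 2: 5/5
  1 → 4: 1/8
  2 → 6: 5/6
  4 → 5: 1/20
  5 → 6: 1/8
  6 → 7: 6/17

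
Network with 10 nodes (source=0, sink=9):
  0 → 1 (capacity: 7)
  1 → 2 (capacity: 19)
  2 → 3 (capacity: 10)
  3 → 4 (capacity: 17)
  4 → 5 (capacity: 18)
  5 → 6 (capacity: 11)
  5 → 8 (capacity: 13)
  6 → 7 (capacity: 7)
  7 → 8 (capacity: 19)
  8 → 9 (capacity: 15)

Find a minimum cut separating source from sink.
Min cut value = 7, edges: (0,1)

Min cut value: 7
Partition: S = [0], T = [1, 2, 3, 4, 5, 6, 7, 8, 9]
Cut edges: (0,1)

By max-flow min-cut theorem, max flow = min cut = 7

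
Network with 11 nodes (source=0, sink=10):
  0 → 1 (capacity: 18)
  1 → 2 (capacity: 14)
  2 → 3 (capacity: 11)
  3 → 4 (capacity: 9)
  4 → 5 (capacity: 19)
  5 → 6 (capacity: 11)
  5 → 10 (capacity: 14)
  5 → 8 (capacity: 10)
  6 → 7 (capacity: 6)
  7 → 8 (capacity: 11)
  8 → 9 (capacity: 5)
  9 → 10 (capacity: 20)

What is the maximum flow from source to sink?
Maximum flow = 9

Max flow: 9

Flow assignment:
  0 → 1: 9/18
  1 → 2: 9/14
  2 → 3: 9/11
  3 → 4: 9/9
  4 → 5: 9/19
  5 → 10: 9/14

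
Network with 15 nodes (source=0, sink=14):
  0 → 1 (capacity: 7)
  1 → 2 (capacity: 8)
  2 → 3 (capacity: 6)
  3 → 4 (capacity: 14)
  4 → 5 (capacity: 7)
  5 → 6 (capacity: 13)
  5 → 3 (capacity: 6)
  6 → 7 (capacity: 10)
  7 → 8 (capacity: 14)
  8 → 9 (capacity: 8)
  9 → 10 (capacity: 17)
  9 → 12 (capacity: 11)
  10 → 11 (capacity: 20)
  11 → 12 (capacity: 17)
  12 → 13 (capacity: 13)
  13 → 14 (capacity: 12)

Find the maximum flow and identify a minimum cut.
Max flow = 6, Min cut edges: (2,3)

Maximum flow: 6
Minimum cut: (2,3)
Partition: S = [0, 1, 2], T = [3, 4, 5, 6, 7, 8, 9, 10, 11, 12, 13, 14]

Max-flow min-cut theorem verified: both equal 6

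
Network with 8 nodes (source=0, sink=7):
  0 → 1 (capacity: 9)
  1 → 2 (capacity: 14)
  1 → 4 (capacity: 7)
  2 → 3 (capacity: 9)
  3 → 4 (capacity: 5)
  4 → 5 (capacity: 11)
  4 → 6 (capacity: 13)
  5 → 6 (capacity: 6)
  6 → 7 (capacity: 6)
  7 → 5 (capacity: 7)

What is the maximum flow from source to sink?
Maximum flow = 6

Max flow: 6

Flow assignment:
  0 → 1: 6/9
  1 → 2: 2/14
  1 → 4: 4/7
  2 → 3: 2/9
  3 → 4: 2/5
  4 → 6: 6/13
  6 → 7: 6/6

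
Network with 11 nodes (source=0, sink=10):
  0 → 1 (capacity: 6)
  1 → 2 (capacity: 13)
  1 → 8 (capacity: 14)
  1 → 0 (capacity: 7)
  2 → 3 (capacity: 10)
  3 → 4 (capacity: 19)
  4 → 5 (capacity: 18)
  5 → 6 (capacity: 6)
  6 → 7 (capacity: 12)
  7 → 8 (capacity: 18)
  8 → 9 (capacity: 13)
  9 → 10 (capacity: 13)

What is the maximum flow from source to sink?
Maximum flow = 6

Max flow: 6

Flow assignment:
  0 → 1: 6/6
  1 → 8: 6/14
  8 → 9: 6/13
  9 → 10: 6/13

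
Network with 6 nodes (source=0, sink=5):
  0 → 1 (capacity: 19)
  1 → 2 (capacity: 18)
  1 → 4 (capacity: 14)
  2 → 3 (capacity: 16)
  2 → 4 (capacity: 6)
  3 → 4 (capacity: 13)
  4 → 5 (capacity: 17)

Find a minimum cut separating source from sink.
Min cut value = 17, edges: (4,5)

Min cut value: 17
Partition: S = [0, 1, 2, 3, 4], T = [5]
Cut edges: (4,5)

By max-flow min-cut theorem, max flow = min cut = 17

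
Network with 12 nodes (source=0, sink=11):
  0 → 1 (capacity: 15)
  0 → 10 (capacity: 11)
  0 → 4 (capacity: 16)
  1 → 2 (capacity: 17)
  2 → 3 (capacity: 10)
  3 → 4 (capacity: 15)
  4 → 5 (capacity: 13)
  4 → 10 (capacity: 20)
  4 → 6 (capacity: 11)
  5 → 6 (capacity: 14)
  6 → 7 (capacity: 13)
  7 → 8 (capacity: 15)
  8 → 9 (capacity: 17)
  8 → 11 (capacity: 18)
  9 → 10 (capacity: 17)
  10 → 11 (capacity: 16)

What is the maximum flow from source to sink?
Maximum flow = 29

Max flow: 29

Flow assignment:
  0 → 1: 10/15
  0 → 10: 11/11
  0 → 4: 8/16
  1 → 2: 10/17
  2 → 3: 10/10
  3 → 4: 10/15
  4 → 5: 2/13
  4 → 10: 5/20
  4 → 6: 11/11
  5 → 6: 2/14
  6 → 7: 13/13
  7 → 8: 13/15
  8 → 11: 13/18
  10 → 11: 16/16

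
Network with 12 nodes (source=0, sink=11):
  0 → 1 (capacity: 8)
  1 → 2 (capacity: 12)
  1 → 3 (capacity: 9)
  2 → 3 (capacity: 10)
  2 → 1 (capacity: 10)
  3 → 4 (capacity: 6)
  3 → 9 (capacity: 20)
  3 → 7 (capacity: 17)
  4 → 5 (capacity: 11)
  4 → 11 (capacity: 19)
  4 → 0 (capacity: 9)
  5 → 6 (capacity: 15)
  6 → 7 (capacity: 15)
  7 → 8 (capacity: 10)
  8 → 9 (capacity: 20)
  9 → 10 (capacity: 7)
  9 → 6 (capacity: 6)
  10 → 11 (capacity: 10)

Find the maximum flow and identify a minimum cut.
Max flow = 8, Min cut edges: (0,1)

Maximum flow: 8
Minimum cut: (0,1)
Partition: S = [0], T = [1, 2, 3, 4, 5, 6, 7, 8, 9, 10, 11]

Max-flow min-cut theorem verified: both equal 8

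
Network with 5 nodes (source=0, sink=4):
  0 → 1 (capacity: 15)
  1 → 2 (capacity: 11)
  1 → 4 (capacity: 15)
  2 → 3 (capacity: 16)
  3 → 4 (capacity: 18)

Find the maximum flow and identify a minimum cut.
Max flow = 15, Min cut edges: (0,1)

Maximum flow: 15
Minimum cut: (0,1)
Partition: S = [0], T = [1, 2, 3, 4]

Max-flow min-cut theorem verified: both equal 15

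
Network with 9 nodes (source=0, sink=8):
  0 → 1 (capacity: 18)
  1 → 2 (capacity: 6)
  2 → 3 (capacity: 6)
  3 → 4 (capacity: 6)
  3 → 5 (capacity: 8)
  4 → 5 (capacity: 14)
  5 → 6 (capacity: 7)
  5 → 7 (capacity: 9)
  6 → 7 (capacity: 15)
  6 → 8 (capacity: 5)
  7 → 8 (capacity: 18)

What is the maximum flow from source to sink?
Maximum flow = 6

Max flow: 6

Flow assignment:
  0 → 1: 6/18
  1 → 2: 6/6
  2 → 3: 6/6
  3 → 5: 6/8
  5 → 6: 6/7
  6 → 7: 1/15
  6 → 8: 5/5
  7 → 8: 1/18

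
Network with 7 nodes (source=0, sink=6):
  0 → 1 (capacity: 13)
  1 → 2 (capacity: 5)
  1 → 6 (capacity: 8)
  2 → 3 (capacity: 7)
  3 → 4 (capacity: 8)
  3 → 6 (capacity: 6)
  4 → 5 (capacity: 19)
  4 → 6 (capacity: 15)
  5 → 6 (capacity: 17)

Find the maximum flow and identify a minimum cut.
Max flow = 13, Min cut edges: (1,2), (1,6)

Maximum flow: 13
Minimum cut: (1,2), (1,6)
Partition: S = [0, 1], T = [2, 3, 4, 5, 6]

Max-flow min-cut theorem verified: both equal 13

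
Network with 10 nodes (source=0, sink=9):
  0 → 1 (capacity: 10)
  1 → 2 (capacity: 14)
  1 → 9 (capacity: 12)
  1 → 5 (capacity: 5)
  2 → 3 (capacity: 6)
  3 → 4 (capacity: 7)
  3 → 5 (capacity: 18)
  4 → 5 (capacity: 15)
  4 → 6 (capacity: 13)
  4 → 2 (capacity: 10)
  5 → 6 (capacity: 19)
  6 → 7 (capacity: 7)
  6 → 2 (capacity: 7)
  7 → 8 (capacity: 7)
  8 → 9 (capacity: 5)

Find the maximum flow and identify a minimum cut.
Max flow = 10, Min cut edges: (0,1)

Maximum flow: 10
Minimum cut: (0,1)
Partition: S = [0], T = [1, 2, 3, 4, 5, 6, 7, 8, 9]

Max-flow min-cut theorem verified: both equal 10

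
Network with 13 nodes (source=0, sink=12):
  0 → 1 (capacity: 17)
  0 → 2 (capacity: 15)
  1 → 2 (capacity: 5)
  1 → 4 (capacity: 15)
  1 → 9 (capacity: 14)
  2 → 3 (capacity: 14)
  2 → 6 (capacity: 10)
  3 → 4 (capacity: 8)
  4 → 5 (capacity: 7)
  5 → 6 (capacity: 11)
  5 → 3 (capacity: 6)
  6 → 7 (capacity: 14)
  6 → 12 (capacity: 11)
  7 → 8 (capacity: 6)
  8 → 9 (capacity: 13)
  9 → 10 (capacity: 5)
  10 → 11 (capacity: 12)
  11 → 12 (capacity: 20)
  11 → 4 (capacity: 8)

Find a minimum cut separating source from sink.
Min cut value = 16, edges: (6,12), (9,10)

Min cut value: 16
Partition: S = [0, 1, 2, 3, 4, 5, 6, 7, 8, 9], T = [10, 11, 12]
Cut edges: (6,12), (9,10)

By max-flow min-cut theorem, max flow = min cut = 16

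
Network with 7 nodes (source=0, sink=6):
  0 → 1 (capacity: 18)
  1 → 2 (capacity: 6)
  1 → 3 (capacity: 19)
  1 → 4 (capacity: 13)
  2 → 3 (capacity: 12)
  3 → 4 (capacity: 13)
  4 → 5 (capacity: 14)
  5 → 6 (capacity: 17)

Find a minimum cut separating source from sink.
Min cut value = 14, edges: (4,5)

Min cut value: 14
Partition: S = [0, 1, 2, 3, 4], T = [5, 6]
Cut edges: (4,5)

By max-flow min-cut theorem, max flow = min cut = 14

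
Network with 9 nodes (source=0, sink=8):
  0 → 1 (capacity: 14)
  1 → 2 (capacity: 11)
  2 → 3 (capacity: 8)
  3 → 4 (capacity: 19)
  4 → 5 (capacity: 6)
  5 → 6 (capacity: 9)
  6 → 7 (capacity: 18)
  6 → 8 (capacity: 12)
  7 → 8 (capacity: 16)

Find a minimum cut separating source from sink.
Min cut value = 6, edges: (4,5)

Min cut value: 6
Partition: S = [0, 1, 2, 3, 4], T = [5, 6, 7, 8]
Cut edges: (4,5)

By max-flow min-cut theorem, max flow = min cut = 6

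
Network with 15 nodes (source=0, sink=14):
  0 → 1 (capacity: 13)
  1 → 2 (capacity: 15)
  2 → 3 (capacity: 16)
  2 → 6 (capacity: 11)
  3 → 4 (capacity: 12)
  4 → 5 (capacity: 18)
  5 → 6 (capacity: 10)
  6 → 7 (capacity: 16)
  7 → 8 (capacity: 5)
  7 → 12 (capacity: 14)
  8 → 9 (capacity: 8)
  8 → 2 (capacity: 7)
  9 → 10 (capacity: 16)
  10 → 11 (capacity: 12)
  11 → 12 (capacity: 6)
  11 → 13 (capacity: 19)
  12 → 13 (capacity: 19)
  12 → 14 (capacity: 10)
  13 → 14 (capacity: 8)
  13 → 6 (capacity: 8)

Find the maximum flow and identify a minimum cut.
Max flow = 13, Min cut edges: (0,1)

Maximum flow: 13
Minimum cut: (0,1)
Partition: S = [0], T = [1, 2, 3, 4, 5, 6, 7, 8, 9, 10, 11, 12, 13, 14]

Max-flow min-cut theorem verified: both equal 13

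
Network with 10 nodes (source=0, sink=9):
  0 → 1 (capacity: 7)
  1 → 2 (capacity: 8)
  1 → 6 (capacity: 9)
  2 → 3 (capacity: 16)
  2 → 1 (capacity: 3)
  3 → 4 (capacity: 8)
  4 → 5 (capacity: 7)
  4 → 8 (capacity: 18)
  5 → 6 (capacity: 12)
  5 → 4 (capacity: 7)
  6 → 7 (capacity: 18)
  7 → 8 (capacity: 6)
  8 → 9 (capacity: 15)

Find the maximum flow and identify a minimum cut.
Max flow = 7, Min cut edges: (0,1)

Maximum flow: 7
Minimum cut: (0,1)
Partition: S = [0], T = [1, 2, 3, 4, 5, 6, 7, 8, 9]

Max-flow min-cut theorem verified: both equal 7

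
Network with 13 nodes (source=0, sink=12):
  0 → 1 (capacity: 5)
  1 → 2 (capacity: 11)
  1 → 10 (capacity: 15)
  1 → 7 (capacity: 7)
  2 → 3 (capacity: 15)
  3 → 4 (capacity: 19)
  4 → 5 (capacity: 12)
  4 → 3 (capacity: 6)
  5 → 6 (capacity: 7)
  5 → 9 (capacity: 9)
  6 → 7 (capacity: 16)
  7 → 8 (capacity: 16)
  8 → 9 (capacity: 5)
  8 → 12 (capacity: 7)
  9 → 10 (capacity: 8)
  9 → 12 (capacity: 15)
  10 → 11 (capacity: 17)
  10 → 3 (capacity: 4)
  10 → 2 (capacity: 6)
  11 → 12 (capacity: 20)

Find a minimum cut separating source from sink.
Min cut value = 5, edges: (0,1)

Min cut value: 5
Partition: S = [0], T = [1, 2, 3, 4, 5, 6, 7, 8, 9, 10, 11, 12]
Cut edges: (0,1)

By max-flow min-cut theorem, max flow = min cut = 5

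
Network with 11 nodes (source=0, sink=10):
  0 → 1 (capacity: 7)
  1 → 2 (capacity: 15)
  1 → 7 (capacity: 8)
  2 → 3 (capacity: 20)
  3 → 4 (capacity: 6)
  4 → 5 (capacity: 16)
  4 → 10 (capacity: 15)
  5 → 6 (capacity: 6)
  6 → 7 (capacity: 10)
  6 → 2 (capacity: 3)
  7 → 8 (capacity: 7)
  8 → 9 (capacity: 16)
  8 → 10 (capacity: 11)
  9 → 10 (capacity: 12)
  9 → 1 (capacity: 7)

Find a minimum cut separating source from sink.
Min cut value = 7, edges: (0,1)

Min cut value: 7
Partition: S = [0], T = [1, 2, 3, 4, 5, 6, 7, 8, 9, 10]
Cut edges: (0,1)

By max-flow min-cut theorem, max flow = min cut = 7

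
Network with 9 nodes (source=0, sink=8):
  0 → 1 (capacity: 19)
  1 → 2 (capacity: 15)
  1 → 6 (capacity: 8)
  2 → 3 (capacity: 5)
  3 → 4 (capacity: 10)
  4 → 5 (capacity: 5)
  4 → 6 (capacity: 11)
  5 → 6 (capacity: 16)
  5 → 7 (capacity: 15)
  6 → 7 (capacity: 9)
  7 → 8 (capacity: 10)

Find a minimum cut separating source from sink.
Min cut value = 10, edges: (7,8)

Min cut value: 10
Partition: S = [0, 1, 2, 3, 4, 5, 6, 7], T = [8]
Cut edges: (7,8)

By max-flow min-cut theorem, max flow = min cut = 10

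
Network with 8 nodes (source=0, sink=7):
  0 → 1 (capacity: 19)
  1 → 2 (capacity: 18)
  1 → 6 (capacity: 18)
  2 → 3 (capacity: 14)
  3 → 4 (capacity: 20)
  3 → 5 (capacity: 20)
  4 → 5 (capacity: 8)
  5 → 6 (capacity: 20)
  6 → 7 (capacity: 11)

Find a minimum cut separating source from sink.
Min cut value = 11, edges: (6,7)

Min cut value: 11
Partition: S = [0, 1, 2, 3, 4, 5, 6], T = [7]
Cut edges: (6,7)

By max-flow min-cut theorem, max flow = min cut = 11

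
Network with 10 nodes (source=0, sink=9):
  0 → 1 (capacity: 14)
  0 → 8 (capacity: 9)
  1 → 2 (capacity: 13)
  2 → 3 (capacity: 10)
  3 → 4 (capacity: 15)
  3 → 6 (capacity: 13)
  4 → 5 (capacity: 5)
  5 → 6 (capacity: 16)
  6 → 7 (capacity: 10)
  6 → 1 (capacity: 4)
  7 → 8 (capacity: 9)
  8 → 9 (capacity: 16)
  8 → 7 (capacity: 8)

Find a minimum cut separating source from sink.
Min cut value = 16, edges: (8,9)

Min cut value: 16
Partition: S = [0, 1, 2, 3, 4, 5, 6, 7, 8], T = [9]
Cut edges: (8,9)

By max-flow min-cut theorem, max flow = min cut = 16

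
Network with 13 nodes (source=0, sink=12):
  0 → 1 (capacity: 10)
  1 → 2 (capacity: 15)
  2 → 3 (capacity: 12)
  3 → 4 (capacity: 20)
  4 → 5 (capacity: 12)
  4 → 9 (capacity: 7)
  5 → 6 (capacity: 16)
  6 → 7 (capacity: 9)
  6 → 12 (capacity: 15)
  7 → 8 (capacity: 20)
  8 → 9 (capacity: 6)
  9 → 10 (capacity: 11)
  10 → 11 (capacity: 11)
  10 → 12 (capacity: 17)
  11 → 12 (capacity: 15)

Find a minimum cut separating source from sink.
Min cut value = 10, edges: (0,1)

Min cut value: 10
Partition: S = [0], T = [1, 2, 3, 4, 5, 6, 7, 8, 9, 10, 11, 12]
Cut edges: (0,1)

By max-flow min-cut theorem, max flow = min cut = 10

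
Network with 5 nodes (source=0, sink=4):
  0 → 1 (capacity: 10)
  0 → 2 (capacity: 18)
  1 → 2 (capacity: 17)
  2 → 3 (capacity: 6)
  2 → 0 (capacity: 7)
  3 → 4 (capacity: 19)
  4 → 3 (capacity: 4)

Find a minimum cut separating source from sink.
Min cut value = 6, edges: (2,3)

Min cut value: 6
Partition: S = [0, 1, 2], T = [3, 4]
Cut edges: (2,3)

By max-flow min-cut theorem, max flow = min cut = 6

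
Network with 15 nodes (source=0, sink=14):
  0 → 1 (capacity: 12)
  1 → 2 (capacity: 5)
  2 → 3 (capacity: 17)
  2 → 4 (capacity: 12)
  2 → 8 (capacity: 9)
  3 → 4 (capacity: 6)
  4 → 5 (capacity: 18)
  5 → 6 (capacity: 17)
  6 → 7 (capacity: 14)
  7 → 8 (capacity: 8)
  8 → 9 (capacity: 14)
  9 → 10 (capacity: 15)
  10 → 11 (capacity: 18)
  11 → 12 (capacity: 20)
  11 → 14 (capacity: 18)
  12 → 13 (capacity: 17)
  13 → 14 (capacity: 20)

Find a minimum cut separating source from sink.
Min cut value = 5, edges: (1,2)

Min cut value: 5
Partition: S = [0, 1], T = [2, 3, 4, 5, 6, 7, 8, 9, 10, 11, 12, 13, 14]
Cut edges: (1,2)

By max-flow min-cut theorem, max flow = min cut = 5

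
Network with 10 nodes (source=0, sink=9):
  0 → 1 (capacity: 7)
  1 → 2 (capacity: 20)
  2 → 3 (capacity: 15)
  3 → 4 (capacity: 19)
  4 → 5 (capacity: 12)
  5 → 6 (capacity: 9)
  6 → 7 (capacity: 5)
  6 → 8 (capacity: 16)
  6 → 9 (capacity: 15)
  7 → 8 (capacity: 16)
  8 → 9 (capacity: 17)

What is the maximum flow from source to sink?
Maximum flow = 7

Max flow: 7

Flow assignment:
  0 → 1: 7/7
  1 → 2: 7/20
  2 → 3: 7/15
  3 → 4: 7/19
  4 → 5: 7/12
  5 → 6: 7/9
  6 → 9: 7/15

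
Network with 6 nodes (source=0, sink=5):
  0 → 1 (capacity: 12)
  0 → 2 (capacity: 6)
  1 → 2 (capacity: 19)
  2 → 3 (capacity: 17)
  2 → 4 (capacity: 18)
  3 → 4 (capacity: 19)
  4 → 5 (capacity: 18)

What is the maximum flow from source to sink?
Maximum flow = 18

Max flow: 18

Flow assignment:
  0 → 1: 12/12
  0 → 2: 6/6
  1 → 2: 12/19
  2 → 4: 18/18
  4 → 5: 18/18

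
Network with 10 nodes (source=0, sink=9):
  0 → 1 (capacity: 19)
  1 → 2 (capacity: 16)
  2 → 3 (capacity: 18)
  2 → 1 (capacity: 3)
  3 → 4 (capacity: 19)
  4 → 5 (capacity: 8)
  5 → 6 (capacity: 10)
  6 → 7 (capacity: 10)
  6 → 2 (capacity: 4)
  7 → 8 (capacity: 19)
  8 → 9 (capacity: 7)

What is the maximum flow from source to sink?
Maximum flow = 7

Max flow: 7

Flow assignment:
  0 → 1: 7/19
  1 → 2: 7/16
  2 → 3: 8/18
  3 → 4: 8/19
  4 → 5: 8/8
  5 → 6: 8/10
  6 → 7: 7/10
  6 → 2: 1/4
  7 → 8: 7/19
  8 → 9: 7/7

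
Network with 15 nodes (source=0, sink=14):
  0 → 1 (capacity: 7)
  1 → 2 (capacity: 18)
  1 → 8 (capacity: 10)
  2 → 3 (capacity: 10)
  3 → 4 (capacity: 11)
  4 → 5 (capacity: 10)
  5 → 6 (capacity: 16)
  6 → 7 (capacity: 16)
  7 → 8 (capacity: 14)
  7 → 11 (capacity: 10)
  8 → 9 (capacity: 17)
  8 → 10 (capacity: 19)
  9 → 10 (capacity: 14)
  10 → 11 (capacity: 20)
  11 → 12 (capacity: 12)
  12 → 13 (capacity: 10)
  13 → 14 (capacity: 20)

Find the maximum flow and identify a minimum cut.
Max flow = 7, Min cut edges: (0,1)

Maximum flow: 7
Minimum cut: (0,1)
Partition: S = [0], T = [1, 2, 3, 4, 5, 6, 7, 8, 9, 10, 11, 12, 13, 14]

Max-flow min-cut theorem verified: both equal 7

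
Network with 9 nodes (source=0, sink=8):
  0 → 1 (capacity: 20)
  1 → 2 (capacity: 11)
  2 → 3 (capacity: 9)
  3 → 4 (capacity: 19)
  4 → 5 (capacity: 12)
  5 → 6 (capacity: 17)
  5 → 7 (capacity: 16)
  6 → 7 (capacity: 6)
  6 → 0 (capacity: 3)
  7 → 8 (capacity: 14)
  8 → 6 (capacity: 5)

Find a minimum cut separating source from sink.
Min cut value = 9, edges: (2,3)

Min cut value: 9
Partition: S = [0, 1, 2], T = [3, 4, 5, 6, 7, 8]
Cut edges: (2,3)

By max-flow min-cut theorem, max flow = min cut = 9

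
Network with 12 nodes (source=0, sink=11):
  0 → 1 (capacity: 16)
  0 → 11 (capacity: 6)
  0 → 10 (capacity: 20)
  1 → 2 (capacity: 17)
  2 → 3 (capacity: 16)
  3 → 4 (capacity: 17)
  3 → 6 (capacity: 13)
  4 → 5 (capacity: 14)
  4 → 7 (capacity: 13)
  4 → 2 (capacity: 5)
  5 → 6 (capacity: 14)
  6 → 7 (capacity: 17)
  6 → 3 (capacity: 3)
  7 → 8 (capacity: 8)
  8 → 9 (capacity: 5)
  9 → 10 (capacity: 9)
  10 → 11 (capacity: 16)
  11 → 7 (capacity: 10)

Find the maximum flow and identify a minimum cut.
Max flow = 22, Min cut edges: (0,11), (10,11)

Maximum flow: 22
Minimum cut: (0,11), (10,11)
Partition: S = [0, 1, 2, 3, 4, 5, 6, 7, 8, 9, 10], T = [11]

Max-flow min-cut theorem verified: both equal 22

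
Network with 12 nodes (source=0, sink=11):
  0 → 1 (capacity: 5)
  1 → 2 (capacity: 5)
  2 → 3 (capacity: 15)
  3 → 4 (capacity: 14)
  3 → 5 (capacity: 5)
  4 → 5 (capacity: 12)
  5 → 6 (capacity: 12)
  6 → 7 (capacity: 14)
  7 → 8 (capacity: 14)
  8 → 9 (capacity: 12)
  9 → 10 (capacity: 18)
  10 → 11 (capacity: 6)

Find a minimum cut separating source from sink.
Min cut value = 5, edges: (1,2)

Min cut value: 5
Partition: S = [0, 1], T = [2, 3, 4, 5, 6, 7, 8, 9, 10, 11]
Cut edges: (1,2)

By max-flow min-cut theorem, max flow = min cut = 5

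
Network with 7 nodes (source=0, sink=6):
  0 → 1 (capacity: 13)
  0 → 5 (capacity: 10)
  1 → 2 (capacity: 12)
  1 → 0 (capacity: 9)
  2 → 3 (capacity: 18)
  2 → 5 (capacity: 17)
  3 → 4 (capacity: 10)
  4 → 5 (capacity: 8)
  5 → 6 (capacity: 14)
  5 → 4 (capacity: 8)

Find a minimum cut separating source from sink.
Min cut value = 14, edges: (5,6)

Min cut value: 14
Partition: S = [0, 1, 2, 3, 4, 5], T = [6]
Cut edges: (5,6)

By max-flow min-cut theorem, max flow = min cut = 14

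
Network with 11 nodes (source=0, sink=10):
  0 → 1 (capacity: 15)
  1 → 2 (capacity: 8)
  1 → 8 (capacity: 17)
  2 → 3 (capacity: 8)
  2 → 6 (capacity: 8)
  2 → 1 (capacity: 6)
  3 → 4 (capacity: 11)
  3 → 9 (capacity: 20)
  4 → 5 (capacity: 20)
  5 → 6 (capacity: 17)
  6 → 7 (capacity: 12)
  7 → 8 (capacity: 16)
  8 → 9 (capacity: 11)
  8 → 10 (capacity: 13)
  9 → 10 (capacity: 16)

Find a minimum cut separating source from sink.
Min cut value = 15, edges: (0,1)

Min cut value: 15
Partition: S = [0], T = [1, 2, 3, 4, 5, 6, 7, 8, 9, 10]
Cut edges: (0,1)

By max-flow min-cut theorem, max flow = min cut = 15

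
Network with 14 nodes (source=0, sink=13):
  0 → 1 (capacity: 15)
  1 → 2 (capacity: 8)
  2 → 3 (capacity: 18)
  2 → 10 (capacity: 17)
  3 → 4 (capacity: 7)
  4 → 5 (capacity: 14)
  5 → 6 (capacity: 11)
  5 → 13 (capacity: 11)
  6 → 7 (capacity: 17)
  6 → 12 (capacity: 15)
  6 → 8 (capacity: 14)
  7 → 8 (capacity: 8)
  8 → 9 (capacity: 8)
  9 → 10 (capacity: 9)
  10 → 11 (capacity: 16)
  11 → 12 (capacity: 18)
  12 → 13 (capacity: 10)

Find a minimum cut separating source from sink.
Min cut value = 8, edges: (1,2)

Min cut value: 8
Partition: S = [0, 1], T = [2, 3, 4, 5, 6, 7, 8, 9, 10, 11, 12, 13]
Cut edges: (1,2)

By max-flow min-cut theorem, max flow = min cut = 8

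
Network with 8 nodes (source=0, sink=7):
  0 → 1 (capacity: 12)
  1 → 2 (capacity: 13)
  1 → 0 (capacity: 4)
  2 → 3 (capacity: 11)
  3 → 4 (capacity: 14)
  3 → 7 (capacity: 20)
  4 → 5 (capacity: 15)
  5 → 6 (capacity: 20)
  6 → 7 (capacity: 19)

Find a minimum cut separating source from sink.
Min cut value = 11, edges: (2,3)

Min cut value: 11
Partition: S = [0, 1, 2], T = [3, 4, 5, 6, 7]
Cut edges: (2,3)

By max-flow min-cut theorem, max flow = min cut = 11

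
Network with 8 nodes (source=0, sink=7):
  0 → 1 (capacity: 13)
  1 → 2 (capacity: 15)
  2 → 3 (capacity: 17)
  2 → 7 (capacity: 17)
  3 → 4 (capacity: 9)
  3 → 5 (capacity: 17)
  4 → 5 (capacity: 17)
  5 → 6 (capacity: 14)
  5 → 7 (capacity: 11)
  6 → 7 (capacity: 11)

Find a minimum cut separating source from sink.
Min cut value = 13, edges: (0,1)

Min cut value: 13
Partition: S = [0], T = [1, 2, 3, 4, 5, 6, 7]
Cut edges: (0,1)

By max-flow min-cut theorem, max flow = min cut = 13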